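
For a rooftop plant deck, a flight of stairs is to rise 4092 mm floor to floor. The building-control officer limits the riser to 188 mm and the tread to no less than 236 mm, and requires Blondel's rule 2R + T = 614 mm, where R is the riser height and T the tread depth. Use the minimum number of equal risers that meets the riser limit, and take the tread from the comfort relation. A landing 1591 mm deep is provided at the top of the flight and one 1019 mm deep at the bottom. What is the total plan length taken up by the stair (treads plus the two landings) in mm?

4092 / 188 = 21.77, so 22 risers are needed.
Riser R = 4092 / 22 = 186 mm, within the 188 mm limit.
T = 614 − 2·186 = 242 mm, which satisfies the 236 mm minimum.
Treads = 22 − 1 = 21; going = 21 × 242 = 5082 mm.
Add landings: 5082 + 1591 + 1019 = 7692 mm.

7692 mm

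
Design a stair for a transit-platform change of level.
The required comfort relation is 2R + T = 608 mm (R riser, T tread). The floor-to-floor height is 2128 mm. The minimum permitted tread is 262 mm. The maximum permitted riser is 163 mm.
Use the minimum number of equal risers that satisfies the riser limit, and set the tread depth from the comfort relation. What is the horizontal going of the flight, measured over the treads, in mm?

3952 mm

⌈2128/163⌉ = 14 risers.
Each riser is 2128/14 = 152 mm (≤ 163 mm).
From 2R + T = 608: T = 608 − 304 = 304 mm.
Treads = 14 − 1 = 13; going = 13 × 304 = 3952 mm.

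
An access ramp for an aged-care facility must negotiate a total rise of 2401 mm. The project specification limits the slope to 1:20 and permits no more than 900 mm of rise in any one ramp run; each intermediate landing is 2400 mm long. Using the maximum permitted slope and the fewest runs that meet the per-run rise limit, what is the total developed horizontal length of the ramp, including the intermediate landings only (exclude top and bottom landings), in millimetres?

52820 mm

2401 / 900 = 2.668 → round up to 3 ramp runs. That means 2 intermediate landings.
Horizontal run for 2401 mm of rise at 1:20 is 2401 × 20 = 48020 mm.
2 intermediate landings contribute 2 × 2400 = 4800 mm.
Total developed length = 48020 + 4800 = 52820 mm.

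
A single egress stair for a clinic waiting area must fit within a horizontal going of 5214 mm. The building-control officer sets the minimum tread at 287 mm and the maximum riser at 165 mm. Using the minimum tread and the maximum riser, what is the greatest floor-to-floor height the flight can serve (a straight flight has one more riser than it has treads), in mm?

3135 mm

Treads that fit: ⌊5214 / 287⌋ = 18.
Risers = treads + 1 = 19.
Maximum height = 19 × 165 = 3135 mm.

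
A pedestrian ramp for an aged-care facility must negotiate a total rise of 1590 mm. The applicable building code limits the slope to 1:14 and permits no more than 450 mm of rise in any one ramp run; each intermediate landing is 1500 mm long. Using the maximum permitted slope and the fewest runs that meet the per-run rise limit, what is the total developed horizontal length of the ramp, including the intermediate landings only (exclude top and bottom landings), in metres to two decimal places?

At most 450 each: 1590/450 = 3.53, giving 4 ramp runs. That means 3 intermediate landings.
Horizontal run for 1590 mm of rise at 1:14 is 1590 × 14 = 22260 mm.
3 intermediate landings contribute 3 × 1500 = 4500 mm.
Developed length = 22260 + 4500 = 26760 mm.
= 26.76 m.

26.76 m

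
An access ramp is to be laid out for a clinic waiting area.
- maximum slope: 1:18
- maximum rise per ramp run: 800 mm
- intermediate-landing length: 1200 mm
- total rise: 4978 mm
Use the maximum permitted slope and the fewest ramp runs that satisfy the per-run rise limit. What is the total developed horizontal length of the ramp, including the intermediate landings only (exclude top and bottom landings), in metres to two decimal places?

96.80 m

⌈4978/800⌉ = 7 ramp runs. That means 6 intermediate landings.
Ramp run (horizontal) at 1:18: 4978 × 18 = 89604 mm.
Intermediate landings: 6 × 1200 = 7200 mm.
Total developed length = 89604 + 7200 = 96804 mm.
= 96.80 m.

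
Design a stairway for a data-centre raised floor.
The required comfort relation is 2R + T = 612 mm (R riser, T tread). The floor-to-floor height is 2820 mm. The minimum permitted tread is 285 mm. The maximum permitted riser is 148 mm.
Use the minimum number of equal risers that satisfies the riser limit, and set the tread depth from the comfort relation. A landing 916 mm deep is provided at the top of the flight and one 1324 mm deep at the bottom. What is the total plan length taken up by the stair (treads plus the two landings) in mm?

2820 / 148 = 19.05, so 20 risers are needed.
Each riser is 2820/20 = 141 mm (≤ 148 mm).
T = 612 − 2·141 = 330 mm, which satisfies the 285 mm minimum.
Treads = 20 − 1 = 19; going = 19 × 330 = 6270 mm.
Add landings: 6270 + 916 + 1324 = 8510 mm.

8510 mm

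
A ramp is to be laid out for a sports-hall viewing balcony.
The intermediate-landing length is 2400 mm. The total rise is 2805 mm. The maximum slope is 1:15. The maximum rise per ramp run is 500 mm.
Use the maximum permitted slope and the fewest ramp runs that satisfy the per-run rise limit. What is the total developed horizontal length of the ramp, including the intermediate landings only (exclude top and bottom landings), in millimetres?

2805 / 500 = 5.610 → round up to 6 ramp runs. That means 5 intermediate landings.
Ramp run (horizontal) at 1:15: 2805 × 15 = 42075 mm.
5 intermediate landings contribute 5 × 2400 = 12000 mm.
Developed length = 42075 + 12000 = 54075 mm.

54075 mm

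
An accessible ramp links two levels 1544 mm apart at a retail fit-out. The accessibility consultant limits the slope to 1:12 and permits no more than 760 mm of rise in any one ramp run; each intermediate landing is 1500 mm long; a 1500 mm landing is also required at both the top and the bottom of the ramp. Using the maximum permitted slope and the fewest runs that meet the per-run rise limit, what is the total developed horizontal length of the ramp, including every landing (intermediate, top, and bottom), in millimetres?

24528 mm

1544 / 760 = 2.03, so 3 ramp runs are needed. That means 2 intermediate landings.
Ramp run (horizontal) at 1:12: 1544 × 12 = 18528 mm.
2 intermediate landings contribute 2 × 1500 = 3000 mm.
Top and bottom landings: 2 × 1500 = 3000 mm.
Total = 18528 + 3000 + 3000 = 24528 mm.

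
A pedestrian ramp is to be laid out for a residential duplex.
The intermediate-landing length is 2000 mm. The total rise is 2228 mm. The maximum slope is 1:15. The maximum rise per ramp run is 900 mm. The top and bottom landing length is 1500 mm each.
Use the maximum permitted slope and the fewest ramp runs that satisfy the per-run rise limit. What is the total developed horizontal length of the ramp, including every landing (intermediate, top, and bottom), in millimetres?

40420 mm

2228 / 900 = 2.48, so 3 ramp runs are needed. That means 2 intermediate landings.
Horizontal run for 2228 mm of rise at 1:15 is 2228 × 15 = 33420 mm.
Intermediate landings: 2 × 2000 = 4000 mm.
Top and bottom landings: 2 × 1500 = 3000 mm.
Total = 33420 + 4000 + 3000 = 40420 mm.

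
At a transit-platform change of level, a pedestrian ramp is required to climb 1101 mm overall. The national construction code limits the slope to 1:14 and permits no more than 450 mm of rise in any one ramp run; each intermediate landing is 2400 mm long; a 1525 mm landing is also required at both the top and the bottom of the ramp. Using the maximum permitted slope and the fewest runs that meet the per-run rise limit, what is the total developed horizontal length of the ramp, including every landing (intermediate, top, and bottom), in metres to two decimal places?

23.26 m

At most 450 each: 1101/450 = 2.45, giving 3 ramp runs. That means 2 intermediate landings.
Horizontal run for 1101 mm of rise at 1:14 is 1101 × 14 = 15414 mm.
2 intermediate landings contribute 2 × 2400 = 4800 mm.
Top and bottom landings: 2 × 1525 = 3050 mm.
Total = 15414 + 4800 + 3050 = 23264 mm.
= 23.26 m.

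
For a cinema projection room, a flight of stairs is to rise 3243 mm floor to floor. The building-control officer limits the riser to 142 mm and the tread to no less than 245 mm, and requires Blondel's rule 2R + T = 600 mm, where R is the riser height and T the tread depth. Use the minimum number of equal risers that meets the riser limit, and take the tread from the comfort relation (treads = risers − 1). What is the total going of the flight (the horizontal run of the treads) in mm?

At most 142 each: 3243/142 = 22.84, giving 23 risers.
R = 3243 ÷ 23 = 141 mm.
Tread T = 600 − 2 × 141 = 318 mm (≥ 245 mm).
23 risers give 22 treads; going = 22 × 318 = 6996 mm.

6996 mm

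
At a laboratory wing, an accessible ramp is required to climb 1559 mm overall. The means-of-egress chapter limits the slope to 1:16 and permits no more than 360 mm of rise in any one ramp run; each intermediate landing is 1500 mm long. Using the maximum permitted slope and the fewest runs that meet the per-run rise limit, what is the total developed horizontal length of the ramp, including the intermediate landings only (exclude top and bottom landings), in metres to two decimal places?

1559 / 360 = 4.33, so 5 ramp runs are needed. That means 4 intermediate landings.
Ramp run (horizontal) at 1:16: 1559 × 16 = 24944 mm.
4 intermediate landings contribute 4 × 1500 = 6000 mm.
Developed length = 24944 + 6000 = 30944 mm.
= 30.94 m.

30.94 m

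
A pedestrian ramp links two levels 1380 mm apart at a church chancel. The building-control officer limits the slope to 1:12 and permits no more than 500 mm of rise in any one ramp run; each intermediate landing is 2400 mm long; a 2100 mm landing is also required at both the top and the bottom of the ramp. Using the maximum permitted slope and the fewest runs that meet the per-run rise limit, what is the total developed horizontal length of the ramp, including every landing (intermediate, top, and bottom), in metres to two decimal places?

25.56 m

1380 / 500 = 2.760 → round up to 3 ramp runs. That means 2 intermediate landings.
Horizontal run for 1380 mm of rise at 1:12 is 1380 × 12 = 16560 mm.
2 intermediate landings contribute 2 × 2400 = 4800 mm.
Top and bottom landings: 2 × 2100 = 4200 mm.
Total = 16560 + 4800 + 4200 = 25560 mm.
= 25.56 m.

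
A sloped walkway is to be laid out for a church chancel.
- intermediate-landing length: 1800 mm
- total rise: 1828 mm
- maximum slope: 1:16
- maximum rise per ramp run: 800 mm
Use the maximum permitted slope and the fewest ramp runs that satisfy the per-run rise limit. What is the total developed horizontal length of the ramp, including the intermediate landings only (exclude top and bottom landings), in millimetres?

1828 / 800 = 2.285 → round up to 3 ramp runs. That means 2 intermediate landings.
Horizontal run for 1828 mm of rise at 1:16 is 1828 × 16 = 29248 mm.
Intermediate landings: 2 × 1800 = 3600 mm.
Developed length = 29248 + 3600 = 32848 mm.

32848 mm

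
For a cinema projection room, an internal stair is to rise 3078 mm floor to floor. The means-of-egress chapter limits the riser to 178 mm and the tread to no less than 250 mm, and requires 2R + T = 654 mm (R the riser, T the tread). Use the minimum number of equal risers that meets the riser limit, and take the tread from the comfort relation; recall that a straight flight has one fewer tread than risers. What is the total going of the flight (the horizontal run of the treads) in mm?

5304 mm

⌈3078/178⌉ = 18 risers.
Each riser is 3078/18 = 171 mm (≤ 178 mm).
From 2R + T = 654: T = 654 − 342 = 312 mm.
18 risers give 17 treads; going = 17 × 312 = 5304 mm.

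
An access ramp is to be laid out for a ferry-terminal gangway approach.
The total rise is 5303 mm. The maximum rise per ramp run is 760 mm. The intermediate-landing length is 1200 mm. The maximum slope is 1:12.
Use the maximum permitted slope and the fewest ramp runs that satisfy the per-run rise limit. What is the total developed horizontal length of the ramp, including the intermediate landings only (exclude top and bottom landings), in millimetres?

70836 mm

5303 / 760 = 6.98, so 7 ramp runs are needed. That means 6 intermediate landings.
Ramp run (horizontal) at 1:12: 5303 × 12 = 63636 mm.
Intermediate landings: 6 × 1200 = 7200 mm.
Total developed length = 63636 + 7200 = 70836 mm.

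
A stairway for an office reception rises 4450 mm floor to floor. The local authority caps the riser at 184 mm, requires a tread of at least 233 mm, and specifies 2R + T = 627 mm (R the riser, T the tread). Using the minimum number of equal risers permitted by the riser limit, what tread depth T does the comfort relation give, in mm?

4450 / 184 = 24.185 → round up to 25 risers.
R = 4450 ÷ 25 = 178 mm.
Tread T = 627 − 2 × 178 = 271 mm (≥ 233 mm).

271 mm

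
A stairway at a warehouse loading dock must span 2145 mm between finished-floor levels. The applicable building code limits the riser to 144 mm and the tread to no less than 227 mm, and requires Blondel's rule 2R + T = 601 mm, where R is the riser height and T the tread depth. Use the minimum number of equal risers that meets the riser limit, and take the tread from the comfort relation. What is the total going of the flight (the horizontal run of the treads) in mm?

4410 mm

At most 144 each: 2145/144 = 14.90, giving 15 risers.
R = 2145 ÷ 15 = 143 mm.
T = 601 − 2·143 = 315 mm, which satisfies the 227 mm minimum.
Treads = 15 − 1 = 14; going = 14 × 315 = 4410 mm.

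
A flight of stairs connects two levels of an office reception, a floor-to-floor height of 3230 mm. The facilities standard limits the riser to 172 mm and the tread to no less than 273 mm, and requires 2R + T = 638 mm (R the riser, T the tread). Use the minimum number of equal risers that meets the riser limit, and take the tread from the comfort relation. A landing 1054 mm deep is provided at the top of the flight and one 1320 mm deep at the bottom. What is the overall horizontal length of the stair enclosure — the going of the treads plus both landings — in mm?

7738 mm

3230 / 172 = 18.78, so 19 risers are needed.
R = 3230 ÷ 19 = 170 mm.
T = 638 − 2·170 = 298 mm, which satisfies the 273 mm minimum.
Treads = 19 − 1 = 18; going = 18 × 298 = 5364 mm.
Add landings: 5364 + 1054 + 1320 = 7738 mm.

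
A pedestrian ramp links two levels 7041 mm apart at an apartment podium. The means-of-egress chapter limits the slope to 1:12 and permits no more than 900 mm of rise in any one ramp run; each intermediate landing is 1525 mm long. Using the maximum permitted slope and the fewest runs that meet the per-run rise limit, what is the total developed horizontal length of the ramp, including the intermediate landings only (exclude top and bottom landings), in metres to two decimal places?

7041 / 900 = 7.82, so 8 ramp runs are needed. That means 7 intermediate landings.
Horizontal run for 7041 mm of rise at 1:12 is 7041 × 12 = 84492 mm.
Intermediate landings: 7 × 1525 = 10675 mm.
Total developed length = 84492 + 10675 = 95167 mm.
= 95.17 m.

95.17 m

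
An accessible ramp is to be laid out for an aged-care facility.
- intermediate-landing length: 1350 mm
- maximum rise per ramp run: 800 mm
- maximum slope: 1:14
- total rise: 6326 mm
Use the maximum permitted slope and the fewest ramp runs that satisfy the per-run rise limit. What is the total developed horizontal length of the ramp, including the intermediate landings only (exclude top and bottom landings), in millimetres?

⌈6326/800⌉ = 8 ramp runs. That means 7 intermediate landings.
Horizontal run for 6326 mm of rise at 1:14 is 6326 × 14 = 88564 mm.
7 intermediate landings contribute 7 × 1350 = 9450 mm.
Developed length = 88564 + 9450 = 98014 mm.

98014 mm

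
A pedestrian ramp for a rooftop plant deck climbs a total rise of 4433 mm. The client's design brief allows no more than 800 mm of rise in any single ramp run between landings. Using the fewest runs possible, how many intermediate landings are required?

⌈4433/800⌉ = 6 ramp runs.
6 runs are separated by 5 intermediate landings.

5 intermediate landings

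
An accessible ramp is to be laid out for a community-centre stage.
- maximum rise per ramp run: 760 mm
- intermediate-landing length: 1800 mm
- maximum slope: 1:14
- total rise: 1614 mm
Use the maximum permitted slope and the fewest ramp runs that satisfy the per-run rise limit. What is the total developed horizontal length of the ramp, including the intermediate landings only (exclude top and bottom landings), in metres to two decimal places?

26.20 m

At most 760 each: 1614/760 = 2.12, giving 3 ramp runs. That means 2 intermediate landings.
Horizontal run for 1614 mm of rise at 1:14 is 1614 × 14 = 22596 mm.
Intermediate landings: 2 × 1800 = 3600 mm.
Total developed length = 22596 + 3600 = 26196 mm.
= 26.20 m.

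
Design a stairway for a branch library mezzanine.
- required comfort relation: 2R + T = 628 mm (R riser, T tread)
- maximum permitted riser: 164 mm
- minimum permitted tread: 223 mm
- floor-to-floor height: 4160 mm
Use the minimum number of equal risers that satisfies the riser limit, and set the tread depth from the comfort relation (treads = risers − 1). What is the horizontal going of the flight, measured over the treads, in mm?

4160 / 164 = 25.366 → round up to 26 risers.
Riser R = 4160 / 26 = 160 mm, within the 164 mm limit.
T = 628 − 2·160 = 308 mm, which satisfies the 223 mm minimum.
Treads = 26 − 1 = 25; going = 25 × 308 = 7700 mm.

7700 mm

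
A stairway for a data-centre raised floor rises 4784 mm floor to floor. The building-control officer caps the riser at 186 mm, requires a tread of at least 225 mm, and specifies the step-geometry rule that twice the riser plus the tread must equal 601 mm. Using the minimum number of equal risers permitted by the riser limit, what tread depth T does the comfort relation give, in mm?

At most 186 each: 4784/186 = 25.72, giving 26 risers.
R = 4784 ÷ 26 = 184 mm.
From 2R + T = 601: T = 601 − 368 = 233 mm.

233 mm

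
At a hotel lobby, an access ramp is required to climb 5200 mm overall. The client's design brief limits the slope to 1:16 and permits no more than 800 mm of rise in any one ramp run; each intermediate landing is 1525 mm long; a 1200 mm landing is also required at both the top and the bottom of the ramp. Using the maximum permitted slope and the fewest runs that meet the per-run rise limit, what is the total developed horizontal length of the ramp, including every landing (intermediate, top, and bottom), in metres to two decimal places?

94.75 m

At most 800 each: 5200/800 = 6.50, giving 7 ramp runs. That means 6 intermediate landings.
Ramp run (horizontal) at 1:16: 5200 × 16 = 83200 mm.
6 intermediate landings contribute 6 × 1525 = 9150 mm.
Top and bottom landings: 2 × 1200 = 2400 mm.
Total = 83200 + 9150 + 2400 = 94750 mm.
= 94.75 m.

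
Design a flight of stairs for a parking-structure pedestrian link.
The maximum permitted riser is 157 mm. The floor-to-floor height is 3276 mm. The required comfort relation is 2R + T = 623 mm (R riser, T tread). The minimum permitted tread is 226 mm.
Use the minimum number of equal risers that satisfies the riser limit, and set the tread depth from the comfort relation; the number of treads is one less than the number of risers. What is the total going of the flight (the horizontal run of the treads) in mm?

6220 mm

3276 / 157 = 20.866 → round up to 21 risers.
Each riser is 3276/21 = 156 mm (≤ 157 mm).
T = 623 − 2·156 = 311 mm, which satisfies the 226 mm minimum.
21 risers give 20 treads; going = 20 × 311 = 6220 mm.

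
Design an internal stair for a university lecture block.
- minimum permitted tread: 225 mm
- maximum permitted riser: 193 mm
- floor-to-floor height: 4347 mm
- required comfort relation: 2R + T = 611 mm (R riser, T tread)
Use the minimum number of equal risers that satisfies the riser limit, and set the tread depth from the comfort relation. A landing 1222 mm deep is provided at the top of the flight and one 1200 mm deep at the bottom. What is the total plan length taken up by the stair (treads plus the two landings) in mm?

⌈4347/193⌉ = 23 risers.
Riser R = 4347 / 23 = 189 mm, within the 193 mm limit.
Tread T = 611 − 2 × 189 = 233 mm (≥ 225 mm).
Going = (23 − 1) × 233 = 5126 mm.
Add landings: 5126 + 1222 + 1200 = 7548 mm.

7548 mm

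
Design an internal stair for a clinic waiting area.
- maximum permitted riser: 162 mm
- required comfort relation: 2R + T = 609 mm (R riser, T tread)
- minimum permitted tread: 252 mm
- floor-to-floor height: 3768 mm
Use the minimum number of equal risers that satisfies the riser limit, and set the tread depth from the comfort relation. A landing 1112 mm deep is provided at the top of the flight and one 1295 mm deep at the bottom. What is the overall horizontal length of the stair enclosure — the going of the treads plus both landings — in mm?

⌈3768/162⌉ = 24 risers.
Each riser is 3768/24 = 157 mm (≤ 162 mm).
T = 609 − 2·157 = 295 mm, which satisfies the 252 mm minimum.
24 risers give 23 treads; going = 23 × 295 = 6785 mm.
Enclosure = 6785 + 1112 + 1295 = 9192 mm.

9192 mm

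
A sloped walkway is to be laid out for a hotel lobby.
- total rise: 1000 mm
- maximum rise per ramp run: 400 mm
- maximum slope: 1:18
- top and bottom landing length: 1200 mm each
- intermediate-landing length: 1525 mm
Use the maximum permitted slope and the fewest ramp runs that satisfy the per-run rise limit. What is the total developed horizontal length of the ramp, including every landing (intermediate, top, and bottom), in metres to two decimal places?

23.45 m

1000 / 400 = 2.500 → round up to 3 ramp runs. That means 2 intermediate landings.
Horizontal run for 1000 mm of rise at 1:18 is 1000 × 18 = 18000 mm.
2 intermediate landings contribute 2 × 1525 = 3050 mm.
Top and bottom landings: 2 × 1200 = 2400 mm.
Total = 18000 + 3050 + 2400 = 23450 mm.
= 23.45 m.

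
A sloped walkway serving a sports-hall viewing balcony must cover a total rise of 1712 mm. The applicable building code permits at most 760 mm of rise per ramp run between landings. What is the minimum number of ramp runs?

3 runs

⌈1712/760⌉ = 3 ramp runs.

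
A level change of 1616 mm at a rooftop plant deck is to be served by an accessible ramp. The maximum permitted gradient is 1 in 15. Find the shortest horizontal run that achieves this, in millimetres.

At 1:15 the run is 15 × 1616 = 24240 mm.

24240 mm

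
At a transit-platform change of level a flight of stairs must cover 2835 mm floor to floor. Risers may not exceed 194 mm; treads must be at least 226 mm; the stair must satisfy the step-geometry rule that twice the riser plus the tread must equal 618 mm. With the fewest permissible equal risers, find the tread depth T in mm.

240 mm

2835 / 194 = 14.613 → round up to 15 risers.
R = 2835 ÷ 15 = 189 mm.
T = 618 − 2·189 = 240 mm, which satisfies the 226 mm minimum.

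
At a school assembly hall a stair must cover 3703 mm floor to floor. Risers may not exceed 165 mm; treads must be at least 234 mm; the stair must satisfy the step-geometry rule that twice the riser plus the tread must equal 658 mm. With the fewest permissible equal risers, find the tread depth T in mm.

336 mm

At most 165 each: 3703/165 = 22.44, giving 23 risers.
R = 3703 ÷ 23 = 161 mm.
Tread T = 658 − 2 × 161 = 336 mm (≥ 234 mm).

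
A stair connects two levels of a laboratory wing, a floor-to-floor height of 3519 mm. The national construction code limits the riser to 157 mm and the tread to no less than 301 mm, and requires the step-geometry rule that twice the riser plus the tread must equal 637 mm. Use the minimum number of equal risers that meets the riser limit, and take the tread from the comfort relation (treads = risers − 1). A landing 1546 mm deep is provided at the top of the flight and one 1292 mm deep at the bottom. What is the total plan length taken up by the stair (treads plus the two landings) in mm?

10120 mm

⌈3519/157⌉ = 23 risers.
Each riser is 3519/23 = 153 mm (≤ 157 mm).
Tread T = 637 − 2 × 153 = 331 mm (≥ 301 mm).
Going = (23 − 1) × 331 = 7282 mm.
Add landings: 7282 + 1546 + 1292 = 10120 mm.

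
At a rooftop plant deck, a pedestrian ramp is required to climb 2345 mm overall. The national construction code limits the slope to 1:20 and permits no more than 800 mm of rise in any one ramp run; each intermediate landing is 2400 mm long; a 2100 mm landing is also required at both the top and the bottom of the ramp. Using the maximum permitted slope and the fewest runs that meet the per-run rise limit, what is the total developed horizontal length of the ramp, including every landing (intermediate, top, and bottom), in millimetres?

55900 mm

2345 / 800 = 2.931 → round up to 3 ramp runs. That means 2 intermediate landings.
Horizontal run for 2345 mm of rise at 1:20 is 2345 × 20 = 46900 mm.
2 intermediate landings contribute 2 × 2400 = 4800 mm.
Top and bottom landings: 2 × 2100 = 4200 mm.
Total = 46900 + 4800 + 4200 = 55900 mm.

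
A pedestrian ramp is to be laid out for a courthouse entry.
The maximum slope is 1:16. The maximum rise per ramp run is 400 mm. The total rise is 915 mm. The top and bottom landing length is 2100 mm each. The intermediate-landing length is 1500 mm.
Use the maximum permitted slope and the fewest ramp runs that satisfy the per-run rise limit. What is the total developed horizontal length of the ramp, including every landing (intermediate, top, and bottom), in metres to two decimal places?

⌈915/400⌉ = 3 ramp runs. That means 2 intermediate landings.
Horizontal run for 915 mm of rise at 1:16 is 915 × 16 = 14640 mm.
2 intermediate landings contribute 2 × 1500 = 3000 mm.
Top and bottom landings: 2 × 2100 = 4200 mm.
Total = 14640 + 3000 + 4200 = 21840 mm.
= 21.84 m.

21.84 m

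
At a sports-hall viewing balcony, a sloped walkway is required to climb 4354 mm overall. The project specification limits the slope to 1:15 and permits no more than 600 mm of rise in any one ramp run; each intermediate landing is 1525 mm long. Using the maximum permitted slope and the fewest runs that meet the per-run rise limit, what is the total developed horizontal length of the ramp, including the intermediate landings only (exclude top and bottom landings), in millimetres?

75985 mm

4354 / 600 = 7.26, so 8 ramp runs are needed. That means 7 intermediate landings.
Ramp run (horizontal) at 1:15: 4354 × 15 = 65310 mm.
Intermediate landings: 7 × 1525 = 10675 mm.
Total developed length = 65310 + 10675 = 75985 mm.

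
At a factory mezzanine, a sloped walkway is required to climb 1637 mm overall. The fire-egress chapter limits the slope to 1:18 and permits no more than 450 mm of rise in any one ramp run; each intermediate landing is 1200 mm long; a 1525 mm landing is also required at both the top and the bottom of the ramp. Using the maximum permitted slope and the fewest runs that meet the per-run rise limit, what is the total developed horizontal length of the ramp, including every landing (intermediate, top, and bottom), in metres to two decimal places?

1637 / 450 = 3.638 → round up to 4 ramp runs. That means 3 intermediate landings.
Ramp run (horizontal) at 1:18: 1637 × 18 = 29466 mm.
3 intermediate landings contribute 3 × 1200 = 3600 mm.
Top and bottom landings: 2 × 1525 = 3050 mm.
Total = 29466 + 3600 + 3050 = 36116 mm.
= 36.12 m.

36.12 m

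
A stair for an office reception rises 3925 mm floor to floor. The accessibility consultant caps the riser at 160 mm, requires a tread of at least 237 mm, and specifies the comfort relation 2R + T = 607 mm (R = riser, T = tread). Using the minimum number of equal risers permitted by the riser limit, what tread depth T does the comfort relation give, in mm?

3925 / 160 = 24.53, so 25 risers are needed.
Riser R = 3925 / 25 = 157 mm, within the 160 mm limit.
T = 607 − 2·157 = 293 mm, which satisfies the 237 mm minimum.

293 mm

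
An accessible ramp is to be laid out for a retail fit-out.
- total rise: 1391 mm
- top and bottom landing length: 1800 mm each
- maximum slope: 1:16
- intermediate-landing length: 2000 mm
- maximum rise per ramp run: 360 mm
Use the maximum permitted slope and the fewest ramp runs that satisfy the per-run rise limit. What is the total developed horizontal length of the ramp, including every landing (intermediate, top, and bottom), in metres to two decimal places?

31.86 m

1391 / 360 = 3.864 → round up to 4 ramp runs. That means 3 intermediate landings.
Horizontal run for 1391 mm of rise at 1:16 is 1391 × 16 = 22256 mm.
3 intermediate landings contribute 3 × 2000 = 6000 mm.
Top and bottom landings: 2 × 1800 = 3600 mm.
Total = 22256 + 6000 + 3600 = 31856 mm.
= 31.86 m.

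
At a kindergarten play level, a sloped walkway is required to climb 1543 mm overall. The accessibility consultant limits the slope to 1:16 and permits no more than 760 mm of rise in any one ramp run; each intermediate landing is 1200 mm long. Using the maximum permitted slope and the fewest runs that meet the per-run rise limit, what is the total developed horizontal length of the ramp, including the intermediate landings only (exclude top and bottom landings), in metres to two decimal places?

At most 760 each: 1543/760 = 2.03, giving 3 ramp runs. That means 2 intermediate landings.
Horizontal run for 1543 mm of rise at 1:16 is 1543 × 16 = 24688 mm.
2 intermediate landings contribute 2 × 1200 = 2400 mm.
Developed length = 24688 + 2400 = 27088 mm.
= 27.09 m.

27.09 m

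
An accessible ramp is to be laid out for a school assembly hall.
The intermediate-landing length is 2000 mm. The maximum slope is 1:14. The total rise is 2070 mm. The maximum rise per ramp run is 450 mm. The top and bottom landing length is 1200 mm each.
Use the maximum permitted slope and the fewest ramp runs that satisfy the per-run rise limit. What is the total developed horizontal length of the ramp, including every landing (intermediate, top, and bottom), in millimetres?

39380 mm

At most 450 each: 2070/450 = 4.60, giving 5 ramp runs. That means 4 intermediate landings.
Ramp run (horizontal) at 1:14: 2070 × 14 = 28980 mm.
4 intermediate landings contribute 4 × 2000 = 8000 mm.
Top and bottom landings: 2 × 1200 = 2400 mm.
Total = 28980 + 8000 + 2400 = 39380 mm.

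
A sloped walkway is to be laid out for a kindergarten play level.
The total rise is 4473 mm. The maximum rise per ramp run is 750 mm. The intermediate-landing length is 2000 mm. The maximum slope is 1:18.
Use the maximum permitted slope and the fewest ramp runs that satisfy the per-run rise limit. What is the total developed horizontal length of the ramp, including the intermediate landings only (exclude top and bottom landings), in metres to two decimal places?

4473 / 750 = 5.96, so 6 ramp runs are needed. That means 5 intermediate landings.
Ramp run (horizontal) at 1:18: 4473 × 18 = 80514 mm.
Intermediate landings: 5 × 2000 = 10000 mm.
Total developed length = 80514 + 10000 = 90514 mm.
= 90.51 m.

90.51 m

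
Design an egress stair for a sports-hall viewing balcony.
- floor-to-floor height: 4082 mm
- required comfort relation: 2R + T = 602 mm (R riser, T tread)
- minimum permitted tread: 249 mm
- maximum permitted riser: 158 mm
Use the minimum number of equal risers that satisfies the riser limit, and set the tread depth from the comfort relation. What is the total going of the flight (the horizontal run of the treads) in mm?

7200 mm

At most 158 each: 4082/158 = 25.84, giving 26 risers.
Each riser is 4082/26 = 157 mm (≤ 158 mm).
From 2R + T = 602: T = 602 − 314 = 288 mm.
Treads = 26 − 1 = 25; going = 25 × 288 = 7200 mm.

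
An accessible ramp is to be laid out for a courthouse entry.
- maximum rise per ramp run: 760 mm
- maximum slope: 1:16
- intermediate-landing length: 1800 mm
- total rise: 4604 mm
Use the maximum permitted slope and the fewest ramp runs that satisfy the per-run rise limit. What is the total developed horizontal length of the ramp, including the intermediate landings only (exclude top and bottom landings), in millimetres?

84464 mm

4604 / 760 = 6.058 → round up to 7 ramp runs. That means 6 intermediate landings.
Horizontal run for 4604 mm of rise at 1:16 is 4604 × 16 = 73664 mm.
Intermediate landings: 6 × 1800 = 10800 mm.
Developed length = 73664 + 10800 = 84464 mm.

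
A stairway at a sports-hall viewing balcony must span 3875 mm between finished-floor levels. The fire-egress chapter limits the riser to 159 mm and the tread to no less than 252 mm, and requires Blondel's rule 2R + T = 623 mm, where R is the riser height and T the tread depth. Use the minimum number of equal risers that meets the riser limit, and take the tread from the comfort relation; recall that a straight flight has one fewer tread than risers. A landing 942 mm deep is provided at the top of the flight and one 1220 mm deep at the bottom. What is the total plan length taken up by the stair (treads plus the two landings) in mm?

9674 mm

3875 / 159 = 24.37, so 25 risers are needed.
Riser R = 3875 / 25 = 155 mm, within the 159 mm limit.
T = 623 − 2·155 = 313 mm, which satisfies the 252 mm minimum.
Going = (25 − 1) × 313 = 7512 mm.
Enclosure = 7512 + 942 + 1220 = 9674 mm.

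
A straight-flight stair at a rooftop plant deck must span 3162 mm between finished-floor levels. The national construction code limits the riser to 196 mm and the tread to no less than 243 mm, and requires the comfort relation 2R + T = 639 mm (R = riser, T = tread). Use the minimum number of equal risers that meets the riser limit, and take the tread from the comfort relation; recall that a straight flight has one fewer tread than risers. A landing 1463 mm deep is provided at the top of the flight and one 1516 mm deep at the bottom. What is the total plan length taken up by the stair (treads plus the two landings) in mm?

3162 / 196 = 16.13, so 17 risers are needed.
R = 3162 ÷ 17 = 186 mm.
Tread T = 639 − 2 × 186 = 267 mm (≥ 243 mm).
17 risers give 16 treads; going = 16 × 267 = 4272 mm.
Add landings: 4272 + 1463 + 1516 = 7251 mm.

7251 mm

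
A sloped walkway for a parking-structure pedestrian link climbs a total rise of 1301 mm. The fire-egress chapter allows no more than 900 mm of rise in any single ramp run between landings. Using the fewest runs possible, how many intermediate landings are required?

1 intermediate landings

1301 / 900 = 1.45, so 2 ramp runs are needed.
2 runs are separated by 1 intermediate landings.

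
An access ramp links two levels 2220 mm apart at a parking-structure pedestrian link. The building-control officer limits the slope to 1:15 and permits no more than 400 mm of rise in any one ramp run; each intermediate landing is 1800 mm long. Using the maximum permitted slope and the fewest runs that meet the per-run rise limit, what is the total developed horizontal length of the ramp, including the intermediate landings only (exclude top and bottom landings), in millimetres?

⌈2220/400⌉ = 6 ramp runs. That means 5 intermediate landings.
Ramp run (horizontal) at 1:15: 2220 × 15 = 33300 mm.
5 intermediate landings contribute 5 × 1800 = 9000 mm.
Total developed length = 33300 + 9000 = 42300 mm.

42300 mm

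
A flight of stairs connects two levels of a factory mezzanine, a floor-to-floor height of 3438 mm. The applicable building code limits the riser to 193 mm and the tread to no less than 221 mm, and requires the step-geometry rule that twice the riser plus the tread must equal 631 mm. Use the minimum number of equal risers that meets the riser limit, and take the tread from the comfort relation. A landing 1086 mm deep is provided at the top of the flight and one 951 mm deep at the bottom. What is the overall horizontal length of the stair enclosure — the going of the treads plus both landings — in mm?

6270 mm

At most 193 each: 3438/193 = 17.81, giving 18 risers.
R = 3438 ÷ 18 = 191 mm.
T = 631 − 2·191 = 249 mm, which satisfies the 221 mm minimum.
18 risers give 17 treads; going = 17 × 249 = 4233 mm.
Add landings: 4233 + 1086 + 951 = 6270 mm.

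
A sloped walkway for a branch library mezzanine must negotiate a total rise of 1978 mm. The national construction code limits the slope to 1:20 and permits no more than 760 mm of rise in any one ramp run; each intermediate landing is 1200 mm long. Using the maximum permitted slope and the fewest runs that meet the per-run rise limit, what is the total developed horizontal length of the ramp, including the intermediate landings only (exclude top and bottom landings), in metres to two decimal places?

41.96 m

1978 / 760 = 2.603 → round up to 3 ramp runs. That means 2 intermediate landings.
Horizontal run for 1978 mm of rise at 1:20 is 1978 × 20 = 39560 mm.
2 intermediate landings contribute 2 × 1200 = 2400 mm.
Total developed length = 39560 + 2400 = 41960 mm.
= 41.96 m.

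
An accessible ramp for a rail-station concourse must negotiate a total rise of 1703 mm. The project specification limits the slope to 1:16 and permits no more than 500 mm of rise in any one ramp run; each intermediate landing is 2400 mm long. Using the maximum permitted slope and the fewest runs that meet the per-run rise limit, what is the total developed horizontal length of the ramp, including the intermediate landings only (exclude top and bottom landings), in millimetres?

1703 / 500 = 3.406 → round up to 4 ramp runs. That means 3 intermediate landings.
Ramp run (horizontal) at 1:16: 1703 × 16 = 27248 mm.
Intermediate landings: 3 × 2400 = 7200 mm.
Developed length = 27248 + 7200 = 34448 mm.

34448 mm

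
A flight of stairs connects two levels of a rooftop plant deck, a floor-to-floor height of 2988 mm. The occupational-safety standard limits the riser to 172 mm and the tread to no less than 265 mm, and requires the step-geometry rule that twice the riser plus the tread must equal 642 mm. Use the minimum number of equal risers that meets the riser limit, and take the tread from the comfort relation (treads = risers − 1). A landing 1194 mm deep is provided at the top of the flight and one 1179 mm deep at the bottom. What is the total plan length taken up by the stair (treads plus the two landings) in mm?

2988 / 172 = 17.37, so 18 risers are needed.
R = 2988 ÷ 18 = 166 mm.
From 2R + T = 642: T = 642 − 332 = 310 mm.
18 risers give 17 treads; going = 17 × 310 = 5270 mm.
Enclosure = 5270 + 1194 + 1179 = 7643 mm.

7643 mm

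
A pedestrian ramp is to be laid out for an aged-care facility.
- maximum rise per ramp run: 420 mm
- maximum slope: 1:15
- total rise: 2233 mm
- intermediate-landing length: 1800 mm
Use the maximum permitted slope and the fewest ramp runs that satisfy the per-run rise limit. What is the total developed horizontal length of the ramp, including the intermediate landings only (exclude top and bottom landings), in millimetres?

At most 420 each: 2233/420 = 5.32, giving 6 ramp runs. That means 5 intermediate landings.
Ramp run (horizontal) at 1:15: 2233 × 15 = 33495 mm.
Intermediate landings: 5 × 1800 = 9000 mm.
Developed length = 33495 + 9000 = 42495 mm.

42495 mm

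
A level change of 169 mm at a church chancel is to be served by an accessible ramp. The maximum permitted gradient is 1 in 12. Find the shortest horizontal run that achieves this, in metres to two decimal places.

2.03 m

Run = rise × 12 = 169 × 12 = 2028 mm.
2028 mm = 2.03 m.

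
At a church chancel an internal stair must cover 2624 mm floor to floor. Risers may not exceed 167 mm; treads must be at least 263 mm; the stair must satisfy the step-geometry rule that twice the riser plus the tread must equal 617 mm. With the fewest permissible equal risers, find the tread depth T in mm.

289 mm

At most 167 each: 2624/167 = 15.71, giving 16 risers.
R = 2624 ÷ 16 = 164 mm.
T = 617 − 2·164 = 289 mm, which satisfies the 263 mm minimum.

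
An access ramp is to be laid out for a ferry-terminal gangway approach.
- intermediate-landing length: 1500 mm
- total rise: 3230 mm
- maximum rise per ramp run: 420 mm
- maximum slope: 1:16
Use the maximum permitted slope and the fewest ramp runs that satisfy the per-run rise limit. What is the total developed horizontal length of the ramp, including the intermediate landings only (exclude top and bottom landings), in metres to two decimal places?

62.18 m

3230 / 420 = 7.69, so 8 ramp runs are needed. That means 7 intermediate landings.
Horizontal run for 3230 mm of rise at 1:16 is 3230 × 16 = 51680 mm.
7 intermediate landings contribute 7 × 1500 = 10500 mm.
Developed length = 51680 + 10500 = 62180 mm.
= 62.18 m.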